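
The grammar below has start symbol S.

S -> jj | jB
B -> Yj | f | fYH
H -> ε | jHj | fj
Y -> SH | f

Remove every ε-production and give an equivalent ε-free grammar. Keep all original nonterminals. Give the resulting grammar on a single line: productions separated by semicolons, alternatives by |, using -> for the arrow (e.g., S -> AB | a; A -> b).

Nullable set: {H}.
B -> fYH: H nullable, giving fY | fYH.
Drop H -> ε.
H -> jHj: H nullable, giving jHj | jj.
Y -> SH: H nullable, giving S | SH.
Unchanged (no nullable symbols): S -> jB; S -> jj; B -> Yj; B -> f; H -> fj; Y -> f.

S -> jB | jj; B -> f | Yj | fY | fYH; H -> fj | jj | jHj; Y -> S | f | SH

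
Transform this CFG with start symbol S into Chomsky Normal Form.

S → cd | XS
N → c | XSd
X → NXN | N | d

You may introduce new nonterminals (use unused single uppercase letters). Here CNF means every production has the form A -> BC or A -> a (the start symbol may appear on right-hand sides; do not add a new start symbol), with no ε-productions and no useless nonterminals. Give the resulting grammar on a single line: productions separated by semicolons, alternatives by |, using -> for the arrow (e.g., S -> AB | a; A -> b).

S -> BA | XS; A -> d; B -> c; C -> SA; D -> XN; E -> SA; N -> c | XC; X -> c | d | ND | XE

No ε-productions.
After unit-elimination: S -> XS | cd; N -> c | XSd; X -> c | d | NXN | XSd.
TERM: introduce B -> c, A -> d and substitute in every rule of length ≥2.
BIN: N -> XSA becomes N -> XC, C -> SA; X -> NXN becomes X -> ND, D -> XN; X -> XSA becomes X -> XE, E -> SA.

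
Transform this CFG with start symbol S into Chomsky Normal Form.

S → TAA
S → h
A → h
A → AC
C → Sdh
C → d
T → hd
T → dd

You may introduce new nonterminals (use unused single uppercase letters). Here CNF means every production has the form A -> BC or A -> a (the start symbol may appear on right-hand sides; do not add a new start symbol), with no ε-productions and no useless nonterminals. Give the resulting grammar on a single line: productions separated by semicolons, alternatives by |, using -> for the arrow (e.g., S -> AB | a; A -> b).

No ε-productions.
No unit productions to eliminate.
TERM: introduce B -> d, D -> h and substitute in every rule of length ≥2.
BIN: C -> SBD becomes C -> SE, E -> BD; S -> TAA becomes S -> TF, F -> AA.

S -> h | TF; A -> h | AC; B -> d; C -> d | SE; D -> h; E -> BD; F -> AA; T -> BB | DB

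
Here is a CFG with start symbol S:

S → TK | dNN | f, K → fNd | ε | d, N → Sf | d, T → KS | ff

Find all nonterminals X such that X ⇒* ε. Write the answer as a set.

Directly nullable (have an ε-rule): {K}.
Not nullable: N, S, T — each has a terminal in every rule's right-hand side or depends on a non-nullable symbol.

{K}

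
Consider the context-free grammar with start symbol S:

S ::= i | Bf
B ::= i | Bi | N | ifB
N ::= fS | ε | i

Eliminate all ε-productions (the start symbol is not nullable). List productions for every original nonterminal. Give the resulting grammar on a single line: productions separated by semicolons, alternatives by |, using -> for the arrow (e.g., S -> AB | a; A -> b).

S -> f | i | Bf; B -> N | i | Bi | if | ifB; N -> i | fS

Nullable set: {B, N}.
S -> Bf: B nullable, giving Bf | f.
B -> Bi: B nullable, giving Bi | i.
B -> N: N nullable, giving N.
B -> ifB: B nullable, giving if | ifB.
Drop N -> ε.
Unchanged (no nullable symbols): S -> i; B -> i; N -> fS; N -> i.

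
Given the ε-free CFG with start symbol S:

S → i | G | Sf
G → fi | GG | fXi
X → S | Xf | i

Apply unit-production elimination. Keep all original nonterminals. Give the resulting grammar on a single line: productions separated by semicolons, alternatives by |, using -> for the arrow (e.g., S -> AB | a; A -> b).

S -> i | GG | Sf | fi | fXi; G -> GG | fi | fXi; X -> i | GG | Sf | Xf | fi | fXi

Unit productions: S->G, X->S.
Unit pairs (A ⇒* B via units): (S,G), (X,G), (X,S).
S: inherits non-unit rules of {G, S} → GG | Sf | fXi | fi | i.
G: inherits non-unit rules of {G} → GG | fXi | fi.
X: inherits non-unit rules of {G, S, X} → GG | Sf | Xf | fXi | fi | i.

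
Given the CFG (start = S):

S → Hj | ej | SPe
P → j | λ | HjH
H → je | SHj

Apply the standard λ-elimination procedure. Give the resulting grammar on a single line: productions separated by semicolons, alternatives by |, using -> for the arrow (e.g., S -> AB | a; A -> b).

Nullable set: {P}.
S -> SPe: P nullable, giving SPe | Se.
Drop P -> λ.
Unchanged (no nullable symbols): S -> Hj; S -> ej; H -> SHj; H -> je; P -> HjH; P -> j.

S -> Hj | Se | ej | SPe; H -> je | SHj; P -> j | HjH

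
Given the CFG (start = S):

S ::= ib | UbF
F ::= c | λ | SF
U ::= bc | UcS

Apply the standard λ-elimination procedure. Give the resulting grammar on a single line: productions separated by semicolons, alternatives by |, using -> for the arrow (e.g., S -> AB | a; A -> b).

Nullable set: {F}.
S -> UbF: F nullable, giving Ub | UbF.
Drop F -> λ.
F -> SF: F nullable, giving S | SF.
Unchanged (no nullable symbols): S -> ib; F -> c; U -> UcS; U -> bc.

S -> Ub | ib | UbF; F -> S | c | SF; U -> bc | UcS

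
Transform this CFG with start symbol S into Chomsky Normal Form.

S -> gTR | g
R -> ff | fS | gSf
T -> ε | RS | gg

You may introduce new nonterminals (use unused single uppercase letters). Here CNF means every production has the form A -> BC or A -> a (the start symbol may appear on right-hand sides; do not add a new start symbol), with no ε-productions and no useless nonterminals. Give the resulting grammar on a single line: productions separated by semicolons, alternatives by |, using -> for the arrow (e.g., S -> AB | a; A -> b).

S -> g | BD | BR; A -> f; B -> g; C -> SA; D -> TR; R -> AA | AS | BC; T -> BB | RS

Nullable: {T}; after ε-elimination: S -> g | gR | gTR; R -> fS | ff | gSf; T -> RS | gg.
No unit productions to eliminate.
TERM: introduce A -> f, B -> g and substitute in every rule of length ≥2.
BIN: R -> BSA becomes R -> BC, C -> SA; S -> BTR becomes S -> BD, D -> TR.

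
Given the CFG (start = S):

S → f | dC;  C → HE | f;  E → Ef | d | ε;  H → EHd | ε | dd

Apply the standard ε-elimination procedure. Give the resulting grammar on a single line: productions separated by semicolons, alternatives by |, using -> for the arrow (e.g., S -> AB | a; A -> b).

S -> d | f | dC; C -> E | H | f | HE; E -> d | f | Ef; H -> d | Ed | Hd | dd | EHd

Nullable set: {C, E, H}.
S -> dC: C nullable, giving d | dC.
C -> HE: H, E nullable, giving E | H | HE.
Drop E -> ε.
E -> Ef: E nullable, giving Ef | f.
Drop H -> ε.
H -> EHd: E, H nullable, giving EHd | Ed | Hd | d.
Unchanged (no nullable symbols): S -> f; C -> f; E -> d; H -> dd.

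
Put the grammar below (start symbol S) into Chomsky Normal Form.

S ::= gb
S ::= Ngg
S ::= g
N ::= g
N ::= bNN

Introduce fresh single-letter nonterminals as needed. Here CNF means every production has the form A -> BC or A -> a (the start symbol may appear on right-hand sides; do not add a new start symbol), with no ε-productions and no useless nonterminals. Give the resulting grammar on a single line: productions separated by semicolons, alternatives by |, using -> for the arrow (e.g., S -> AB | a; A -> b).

S -> g | BA | ND; A -> b; B -> g; C -> NN; D -> BB; N -> g | AC

No ε-productions.
No unit productions to eliminate.
TERM: introduce A -> b, B -> g and substitute in every rule of length ≥2.
BIN: N -> ANN becomes N -> AC, C -> NN; S -> NBB becomes S -> ND, D -> BB.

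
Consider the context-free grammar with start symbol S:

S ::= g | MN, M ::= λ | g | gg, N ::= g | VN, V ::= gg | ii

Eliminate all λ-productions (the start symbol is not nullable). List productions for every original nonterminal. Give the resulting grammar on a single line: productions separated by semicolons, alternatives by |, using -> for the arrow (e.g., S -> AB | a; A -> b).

Nullable set: {M}.
S -> MN: M nullable, giving MN | N.
Drop M -> λ.
Unchanged (no nullable symbols): S -> g; M -> g; M -> gg; N -> VN; N -> g; V -> gg; V -> ii.

S -> N | g | MN; M -> g | gg; N -> g | VN; V -> gg | ii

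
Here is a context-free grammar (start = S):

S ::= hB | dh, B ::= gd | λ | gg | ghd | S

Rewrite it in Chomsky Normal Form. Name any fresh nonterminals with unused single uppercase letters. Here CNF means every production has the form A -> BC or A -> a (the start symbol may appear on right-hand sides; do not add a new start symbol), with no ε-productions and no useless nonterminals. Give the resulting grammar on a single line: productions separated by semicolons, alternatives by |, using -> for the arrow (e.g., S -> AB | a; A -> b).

S -> h | AC | CB; A -> d; B -> h | AC | CB | DA | DD | DE; C -> h; D -> g; E -> CA

Nullable: {B}; after ε-elimination: S -> h | dh | hB; B -> S | gd | gg | ghd.
After unit-elimination: S -> h | dh | hB; B -> h | dh | gd | gg | hB | ghd.
TERM: introduce A -> d, D -> g, C -> h and substitute in every rule of length ≥2.
BIN: B -> DCA becomes B -> DE, E -> CA.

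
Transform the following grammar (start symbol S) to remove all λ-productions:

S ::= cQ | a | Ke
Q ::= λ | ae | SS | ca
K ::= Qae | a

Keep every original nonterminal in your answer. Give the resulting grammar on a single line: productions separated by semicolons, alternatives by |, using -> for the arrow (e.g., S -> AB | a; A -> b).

S -> a | c | Ke | cQ; K -> a | ae | Qae; Q -> SS | ae | ca

Nullable set: {Q}.
S -> cQ: Q nullable, giving c | cQ.
K -> Qae: Q nullable, giving Qae | ae.
Drop Q -> λ.
Unchanged (no nullable symbols): S -> Ke; S -> a; K -> a; Q -> SS; Q -> ae; Q -> ca.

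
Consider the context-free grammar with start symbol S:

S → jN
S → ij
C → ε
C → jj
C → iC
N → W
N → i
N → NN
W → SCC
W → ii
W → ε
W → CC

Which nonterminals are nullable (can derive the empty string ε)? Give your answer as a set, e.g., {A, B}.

Directly nullable (have an ε-rule): {C, W}.
N is nullable via N -> W (every symbol on the right is already known nullable).
Not nullable: S — each has a terminal in every rule's right-hand side or depends on a non-nullable symbol.

{C, N, W}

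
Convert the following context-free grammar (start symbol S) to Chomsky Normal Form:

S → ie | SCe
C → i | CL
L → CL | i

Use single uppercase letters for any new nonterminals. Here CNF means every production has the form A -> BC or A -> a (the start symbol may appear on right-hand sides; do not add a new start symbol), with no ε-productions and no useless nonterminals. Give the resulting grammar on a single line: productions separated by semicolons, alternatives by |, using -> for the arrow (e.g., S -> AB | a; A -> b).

No ε-productions.
No unit productions to eliminate.
TERM: introduce A -> e, B -> i and substitute in every rule of length ≥2.
BIN: S -> SCA becomes S -> SD, D -> CA.

S -> BA | SD; A -> e; B -> i; C -> i | CL; D -> CA; L -> i | CL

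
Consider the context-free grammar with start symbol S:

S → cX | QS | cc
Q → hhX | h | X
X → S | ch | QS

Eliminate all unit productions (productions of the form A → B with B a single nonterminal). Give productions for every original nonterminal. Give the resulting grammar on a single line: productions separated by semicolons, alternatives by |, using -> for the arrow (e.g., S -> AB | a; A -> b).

S -> QS | cX | cc; Q -> h | QS | cX | cc | ch | hhX; X -> QS | cX | cc | ch

Unit productions: Q->X, X->S.
Unit pairs (A ⇒* B via units): (Q,S), (Q,X), (X,S).
S: inherits non-unit rules of {S} → QS | cX | cc.
Q: inherits non-unit rules of {Q, S, X} → QS | cX | cc | ch | h | hhX.
X: inherits non-unit rules of {S, X} → QS | cX | cc | ch.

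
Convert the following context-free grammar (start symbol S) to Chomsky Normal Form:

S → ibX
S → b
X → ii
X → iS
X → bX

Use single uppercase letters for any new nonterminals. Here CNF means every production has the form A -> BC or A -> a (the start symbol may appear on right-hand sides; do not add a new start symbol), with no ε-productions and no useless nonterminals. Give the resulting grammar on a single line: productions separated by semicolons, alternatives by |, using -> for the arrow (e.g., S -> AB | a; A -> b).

No ε-productions.
No unit productions to eliminate.
TERM: introduce B -> b, A -> i and substitute in every rule of length ≥2.
BIN: S -> ABX becomes S -> AC, C -> BX.

S -> b | AC; A -> i; B -> b; C -> BX; X -> AA | AS | BX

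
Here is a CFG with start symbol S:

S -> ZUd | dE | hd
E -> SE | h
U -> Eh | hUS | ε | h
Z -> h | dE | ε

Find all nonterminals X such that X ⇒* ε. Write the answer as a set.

Directly nullable (have an ε-rule): {U, Z}.
Not nullable: E, S — each has a terminal in every rule's right-hand side or depends on a non-nullable symbol.

{U, Z}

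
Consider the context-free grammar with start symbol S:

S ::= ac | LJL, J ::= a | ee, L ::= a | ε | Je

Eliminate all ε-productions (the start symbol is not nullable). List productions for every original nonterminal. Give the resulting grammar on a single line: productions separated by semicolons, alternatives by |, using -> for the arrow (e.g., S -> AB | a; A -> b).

Nullable set: {L}.
S -> LJL: L, L nullable, giving J | JL | LJ | LJL.
Drop L -> ε.
Unchanged (no nullable symbols): S -> ac; J -> a; J -> ee; L -> Je; L -> a.

S -> J | JL | LJ | ac | LJL; J -> a | ee; L -> a | Je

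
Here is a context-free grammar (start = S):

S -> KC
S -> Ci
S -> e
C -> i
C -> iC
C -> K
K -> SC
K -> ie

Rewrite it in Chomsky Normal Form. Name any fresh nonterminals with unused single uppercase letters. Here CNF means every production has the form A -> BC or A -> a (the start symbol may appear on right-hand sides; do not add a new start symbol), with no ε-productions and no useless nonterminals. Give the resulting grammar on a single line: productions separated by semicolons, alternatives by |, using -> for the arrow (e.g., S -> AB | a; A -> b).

No ε-productions.
After unit-elimination: S -> e | Ci | KC; C -> i | SC | iC | ie; K -> SC | ie.
TERM: introduce B -> e, A -> i and substitute in every rule of length ≥2.

S -> e | CA | KC; A -> i; B -> e; C -> i | AB | AC | SC; K -> AB | SC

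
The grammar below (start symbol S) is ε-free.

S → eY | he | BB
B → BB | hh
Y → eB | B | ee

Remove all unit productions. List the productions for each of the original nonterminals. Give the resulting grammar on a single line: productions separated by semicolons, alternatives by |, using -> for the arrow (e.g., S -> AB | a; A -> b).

Unit productions: Y->B.
Unit pairs (A ⇒* B via units): (Y,B).
S: inherits non-unit rules of {S} → BB | eY | he.
B: inherits non-unit rules of {B} → BB | hh.
Y: inherits non-unit rules of {B, Y} → BB | eB | ee | hh.

S -> BB | eY | he; B -> BB | hh; Y -> BB | eB | ee | hh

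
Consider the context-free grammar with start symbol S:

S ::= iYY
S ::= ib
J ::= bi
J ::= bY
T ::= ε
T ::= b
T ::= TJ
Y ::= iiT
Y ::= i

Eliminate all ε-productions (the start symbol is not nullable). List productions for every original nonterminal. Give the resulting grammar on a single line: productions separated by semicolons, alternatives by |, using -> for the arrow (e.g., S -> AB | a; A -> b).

S -> ib | iYY; J -> bY | bi; T -> J | b | TJ; Y -> i | ii | iiT

Nullable set: {T}.
Drop T -> ε.
T -> TJ: T nullable, giving J | TJ.
Y -> iiT: T nullable, giving ii | iiT.
Unchanged (no nullable symbols): S -> iYY; S -> ib; J -> bY; J -> bi; T -> b; Y -> i.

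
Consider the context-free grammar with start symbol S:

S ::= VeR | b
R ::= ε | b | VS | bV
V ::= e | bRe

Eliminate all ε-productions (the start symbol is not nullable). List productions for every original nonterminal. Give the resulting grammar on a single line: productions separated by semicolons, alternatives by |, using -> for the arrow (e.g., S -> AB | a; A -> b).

S -> b | Ve | VeR; R -> b | VS | bV; V -> e | be | bRe

Nullable set: {R}.
S -> VeR: R nullable, giving Ve | VeR.
Drop R -> ε.
V -> bRe: R nullable, giving bRe | be.
Unchanged (no nullable symbols): S -> b; R -> VS; R -> b; R -> bV; V -> e.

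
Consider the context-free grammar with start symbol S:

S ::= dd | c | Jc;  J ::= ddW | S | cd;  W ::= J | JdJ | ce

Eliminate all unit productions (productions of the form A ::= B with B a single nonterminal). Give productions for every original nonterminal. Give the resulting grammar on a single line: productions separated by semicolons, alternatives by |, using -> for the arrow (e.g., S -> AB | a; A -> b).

Unit productions: J->S, W->J.
Unit pairs (A ⇒* B via units): (J,S), (W,J), (W,S).
S: inherits non-unit rules of {S} → Jc | c | dd.
J: inherits non-unit rules of {J, S} → Jc | c | cd | dd | ddW.
W: inherits non-unit rules of {J, S, W} → Jc | JdJ | c | cd | ce | dd | ddW.

S -> c | Jc | dd; J -> c | Jc | cd | dd | ddW; W -> c | Jc | cd | ce | dd | JdJ | ddW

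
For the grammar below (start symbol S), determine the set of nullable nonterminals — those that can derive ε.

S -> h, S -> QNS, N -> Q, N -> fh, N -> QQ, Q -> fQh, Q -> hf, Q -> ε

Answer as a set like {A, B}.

{N, Q}

Directly nullable (have an ε-rule): {Q}.
N is nullable via N -> Q (every symbol on the right is already known nullable).
Not nullable: S — each has a terminal in every rule's right-hand side or depends on a non-nullable symbol.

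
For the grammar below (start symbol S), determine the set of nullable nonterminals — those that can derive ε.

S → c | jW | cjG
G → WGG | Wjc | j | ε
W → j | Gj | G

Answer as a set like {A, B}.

{G, W}

Directly nullable (have an ε-rule): {G}.
W is nullable via W -> G (every symbol on the right is already known nullable).
Not nullable: S — each has a terminal in every rule's right-hand side or depends on a non-nullable symbol.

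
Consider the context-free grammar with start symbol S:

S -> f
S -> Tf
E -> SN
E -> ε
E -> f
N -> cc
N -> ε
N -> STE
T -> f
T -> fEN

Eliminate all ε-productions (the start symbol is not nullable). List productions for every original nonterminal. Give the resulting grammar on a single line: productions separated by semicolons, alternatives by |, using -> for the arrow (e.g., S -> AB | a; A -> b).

Nullable set: {E, N}.
Drop E -> ε.
E -> SN: N nullable, giving S | SN.
Drop N -> ε.
N -> STE: E nullable, giving ST | STE.
T -> fEN: E, N nullable, giving f | fE | fEN | fN.
Unchanged (no nullable symbols): S -> Tf; S -> f; E -> f; N -> cc; T -> f.

S -> f | Tf; E -> S | f | SN; N -> ST | cc | STE; T -> f | fE | fN | fEN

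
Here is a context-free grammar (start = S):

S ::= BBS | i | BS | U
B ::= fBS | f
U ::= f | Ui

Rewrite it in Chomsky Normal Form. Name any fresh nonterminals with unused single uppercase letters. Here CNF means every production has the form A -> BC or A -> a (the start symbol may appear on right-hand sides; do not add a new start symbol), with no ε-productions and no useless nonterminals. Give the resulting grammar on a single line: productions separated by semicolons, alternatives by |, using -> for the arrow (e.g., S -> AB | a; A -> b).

No ε-productions.
After unit-elimination: S -> f | i | BS | Ui | BBS; B -> f | fBS; U -> f | Ui.
TERM: introduce A -> f, C -> i and substitute in every rule of length ≥2.
BIN: B -> ABS becomes B -> AD, D -> BS; S -> BBS becomes S -> BE, E -> BS.

S -> f | i | BE | BS | UC; A -> f; B -> f | AD; C -> i; D -> BS; E -> BS; U -> f | UC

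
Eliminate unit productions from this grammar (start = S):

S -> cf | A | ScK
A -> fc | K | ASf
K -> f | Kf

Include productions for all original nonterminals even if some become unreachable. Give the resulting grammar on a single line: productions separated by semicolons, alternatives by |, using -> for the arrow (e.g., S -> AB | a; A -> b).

Unit productions: A->K, S->A.
Unit pairs (A ⇒* B via units): (A,K), (S,A), (S,K).
S: inherits non-unit rules of {A, K, S} → ASf | Kf | ScK | cf | f | fc.
A: inherits non-unit rules of {A, K} → ASf | Kf | f | fc.
K: inherits non-unit rules of {K} → Kf | f.

S -> f | Kf | cf | fc | ASf | ScK; A -> f | Kf | fc | ASf; K -> f | Kf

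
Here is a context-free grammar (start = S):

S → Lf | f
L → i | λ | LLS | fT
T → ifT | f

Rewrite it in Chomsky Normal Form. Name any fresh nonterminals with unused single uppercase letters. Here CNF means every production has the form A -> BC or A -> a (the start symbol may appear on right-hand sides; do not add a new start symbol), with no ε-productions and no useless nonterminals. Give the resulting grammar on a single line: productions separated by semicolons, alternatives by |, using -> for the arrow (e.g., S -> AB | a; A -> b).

Nullable: {L}; after ε-elimination: S -> f | Lf; L -> S | i | LS | fT | LLS; T -> f | ifT.
After unit-elimination: S -> f | Lf; L -> f | i | LS | Lf | fT | LLS; T -> f | ifT.
TERM: introduce A -> f, B -> i and substitute in every rule of length ≥2.
BIN: L -> LLS becomes L -> LC, C -> LS; T -> BAT becomes T -> BD, D -> AT.

S -> f | LA; A -> f; B -> i; C -> LS; D -> AT; L -> f | i | AT | LA | LC | LS; T -> f | BD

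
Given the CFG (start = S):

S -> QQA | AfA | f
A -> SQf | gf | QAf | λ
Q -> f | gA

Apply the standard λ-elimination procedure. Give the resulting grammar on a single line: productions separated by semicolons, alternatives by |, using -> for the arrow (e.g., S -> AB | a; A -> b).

S -> f | Af | QQ | fA | AfA | QQA; A -> Qf | gf | QAf | SQf; Q -> f | g | gA

Nullable set: {A}.
S -> AfA: A, A nullable, giving Af | AfA | f | fA.
S -> QQA: A nullable, giving QQ | QQA.
Drop A -> λ.
A -> QAf: A nullable, giving QAf | Qf.
Q -> gA: A nullable, giving g | gA.
Unchanged (no nullable symbols): S -> f; A -> SQf; A -> gf; Q -> f.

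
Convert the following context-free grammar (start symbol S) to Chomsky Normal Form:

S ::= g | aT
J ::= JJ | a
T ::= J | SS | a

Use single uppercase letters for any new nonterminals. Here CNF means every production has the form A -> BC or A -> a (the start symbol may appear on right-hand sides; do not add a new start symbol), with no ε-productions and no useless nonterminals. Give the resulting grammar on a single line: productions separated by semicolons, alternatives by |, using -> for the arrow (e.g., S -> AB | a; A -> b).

No ε-productions.
After unit-elimination: S -> g | aT; J -> a | JJ; T -> a | JJ | SS.
TERM: introduce A -> a and substitute in every rule of length ≥2.

S -> g | AT; A -> a; J -> a | JJ; T -> a | JJ | SS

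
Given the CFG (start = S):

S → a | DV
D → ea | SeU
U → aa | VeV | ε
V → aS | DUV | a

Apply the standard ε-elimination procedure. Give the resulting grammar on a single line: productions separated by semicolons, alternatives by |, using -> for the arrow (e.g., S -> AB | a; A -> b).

S -> a | DV; D -> Se | ea | SeU; U -> aa | VeV; V -> a | DV | aS | DUV

Nullable set: {U}.
D -> SeU: U nullable, giving Se | SeU.
Drop U -> ε.
V -> DUV: U nullable, giving DUV | DV.
Unchanged (no nullable symbols): S -> DV; S -> a; D -> ea; U -> VeV; U -> aa; V -> a; V -> aS.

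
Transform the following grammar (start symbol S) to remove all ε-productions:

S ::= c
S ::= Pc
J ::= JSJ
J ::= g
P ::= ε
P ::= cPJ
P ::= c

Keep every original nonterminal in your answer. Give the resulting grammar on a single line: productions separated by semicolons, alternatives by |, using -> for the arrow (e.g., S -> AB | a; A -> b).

Nullable set: {P}.
S -> Pc: P nullable, giving Pc | c.
Drop P -> ε.
P -> cPJ: P nullable, giving cJ | cPJ.
Unchanged (no nullable symbols): S -> c; J -> JSJ; J -> g; P -> c.

S -> c | Pc; J -> g | JSJ; P -> c | cJ | cPJ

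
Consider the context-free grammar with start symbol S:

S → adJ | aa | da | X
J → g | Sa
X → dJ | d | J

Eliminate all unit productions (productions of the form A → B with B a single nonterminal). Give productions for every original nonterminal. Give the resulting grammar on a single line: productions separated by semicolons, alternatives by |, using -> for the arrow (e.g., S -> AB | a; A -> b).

S -> d | g | Sa | aa | dJ | da | adJ; J -> g | Sa; X -> d | g | Sa | dJ

Unit productions: S->X, X->J.
Unit pairs (A ⇒* B via units): (S,J), (S,X), (X,J).
S: inherits non-unit rules of {J, S, X} → Sa | aa | adJ | d | dJ | da | g.
J: inherits non-unit rules of {J} → Sa | g.
X: inherits non-unit rules of {J, X} → Sa | d | dJ | g.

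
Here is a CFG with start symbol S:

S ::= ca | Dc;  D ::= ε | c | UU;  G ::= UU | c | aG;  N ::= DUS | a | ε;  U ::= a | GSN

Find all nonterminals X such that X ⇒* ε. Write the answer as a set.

Directly nullable (have an ε-rule): {D, N}.
Not nullable: G, S, U — each has a terminal in every rule's right-hand side or depends on a non-nullable symbol.

{D, N}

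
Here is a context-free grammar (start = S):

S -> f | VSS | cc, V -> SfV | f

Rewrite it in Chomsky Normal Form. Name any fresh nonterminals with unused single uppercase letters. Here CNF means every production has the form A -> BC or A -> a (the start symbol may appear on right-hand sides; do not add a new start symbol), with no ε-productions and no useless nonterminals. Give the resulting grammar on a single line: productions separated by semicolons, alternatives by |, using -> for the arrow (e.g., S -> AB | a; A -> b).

S -> f | AA | VC; A -> c; B -> f; C -> SS; D -> BV; V -> f | SD

No ε-productions.
No unit productions to eliminate.
TERM: introduce A -> c, B -> f and substitute in every rule of length ≥2.
BIN: S -> VSS becomes S -> VC, C -> SS; V -> SBV becomes V -> SD, D -> BV.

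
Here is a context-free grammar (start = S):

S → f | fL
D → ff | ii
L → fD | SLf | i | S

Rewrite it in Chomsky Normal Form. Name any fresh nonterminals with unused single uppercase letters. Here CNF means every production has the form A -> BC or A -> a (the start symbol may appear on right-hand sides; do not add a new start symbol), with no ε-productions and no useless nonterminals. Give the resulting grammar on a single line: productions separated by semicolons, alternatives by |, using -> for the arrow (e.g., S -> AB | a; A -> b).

S -> f | AL; A -> f; B -> i; C -> LA; D -> AA | BB; L -> f | i | AD | AL | SC

No ε-productions.
After unit-elimination: S -> f | fL; D -> ff | ii; L -> f | i | fD | fL | SLf.
TERM: introduce A -> f, B -> i and substitute in every rule of length ≥2.
BIN: L -> SLA becomes L -> SC, C -> LA.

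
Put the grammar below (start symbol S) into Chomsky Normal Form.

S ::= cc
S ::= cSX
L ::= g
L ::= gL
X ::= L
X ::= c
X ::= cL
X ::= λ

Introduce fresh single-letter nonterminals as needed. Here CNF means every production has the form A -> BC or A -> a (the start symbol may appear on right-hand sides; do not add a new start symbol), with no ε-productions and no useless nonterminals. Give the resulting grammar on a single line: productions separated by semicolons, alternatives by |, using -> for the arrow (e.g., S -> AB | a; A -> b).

S -> BB | BC | BS; A -> g; B -> c; C -> SX; L -> g | AL; X -> c | g | AL | BL

Nullable: {X}; after ε-elimination: S -> cS | cc | cSX; L -> g | gL; X -> L | c | cL.
After unit-elimination: S -> cS | cc | cSX; L -> g | gL; X -> c | g | cL | gL.
TERM: introduce B -> c, A -> g and substitute in every rule of length ≥2.
BIN: S -> BSX becomes S -> BC, C -> SX.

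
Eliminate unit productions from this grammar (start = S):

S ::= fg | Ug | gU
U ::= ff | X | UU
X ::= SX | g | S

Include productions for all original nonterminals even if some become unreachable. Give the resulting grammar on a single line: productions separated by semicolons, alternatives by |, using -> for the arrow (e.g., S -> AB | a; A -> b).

S -> Ug | fg | gU; U -> g | SX | UU | Ug | ff | fg | gU; X -> g | SX | Ug | fg | gU

Unit productions: U->X, X->S.
Unit pairs (A ⇒* B via units): (U,S), (U,X), (X,S).
S: inherits non-unit rules of {S} → Ug | fg | gU.
U: inherits non-unit rules of {S, U, X} → SX | UU | Ug | ff | fg | g | gU.
X: inherits non-unit rules of {S, X} → SX | Ug | fg | g | gU.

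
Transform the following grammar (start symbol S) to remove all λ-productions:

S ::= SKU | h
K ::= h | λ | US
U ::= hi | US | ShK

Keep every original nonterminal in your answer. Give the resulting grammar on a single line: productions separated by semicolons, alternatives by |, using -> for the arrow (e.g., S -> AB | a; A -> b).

Nullable set: {K}.
S -> SKU: K nullable, giving SKU | SU.
Drop K -> λ.
U -> ShK: K nullable, giving Sh | ShK.
Unchanged (no nullable symbols): S -> h; K -> US; K -> h; U -> US; U -> hi.

S -> h | SU | SKU; K -> h | US; U -> Sh | US | hi | ShK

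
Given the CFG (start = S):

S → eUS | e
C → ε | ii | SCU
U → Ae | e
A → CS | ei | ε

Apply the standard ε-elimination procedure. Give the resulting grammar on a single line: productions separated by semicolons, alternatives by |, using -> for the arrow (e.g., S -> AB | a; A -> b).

S -> e | eUS; A -> S | CS | ei; C -> SU | ii | SCU; U -> e | Ae

Nullable set: {A, C}.
Drop A -> ε.
A -> CS: C nullable, giving CS | S.
Drop C -> ε.
C -> SCU: C nullable, giving SCU | SU.
U -> Ae: A nullable, giving Ae | e.
Unchanged (no nullable symbols): S -> e; S -> eUS; A -> ei; C -> ii; U -> e.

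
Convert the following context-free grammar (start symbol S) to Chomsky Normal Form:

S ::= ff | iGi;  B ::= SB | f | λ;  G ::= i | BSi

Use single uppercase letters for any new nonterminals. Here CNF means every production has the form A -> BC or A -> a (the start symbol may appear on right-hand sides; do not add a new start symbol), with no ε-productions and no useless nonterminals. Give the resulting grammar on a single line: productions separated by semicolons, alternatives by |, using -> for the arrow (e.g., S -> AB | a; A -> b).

S -> AA | CF; A -> f; B -> f | AA | CD | SB; C -> i; D -> GC; E -> SC; F -> GC; G -> i | BE | SC

Nullable: {B}; after ε-elimination: S -> ff | iGi; B -> S | f | SB; G -> i | Si | BSi.
After unit-elimination: S -> ff | iGi; B -> f | SB | ff | iGi; G -> i | Si | BSi.
TERM: introduce A -> f, C -> i and substitute in every rule of length ≥2.
BIN: B -> CGC becomes B -> CD, D -> GC; G -> BSC becomes G -> BE, E -> SC; S -> CGC becomes S -> CF, F -> GC.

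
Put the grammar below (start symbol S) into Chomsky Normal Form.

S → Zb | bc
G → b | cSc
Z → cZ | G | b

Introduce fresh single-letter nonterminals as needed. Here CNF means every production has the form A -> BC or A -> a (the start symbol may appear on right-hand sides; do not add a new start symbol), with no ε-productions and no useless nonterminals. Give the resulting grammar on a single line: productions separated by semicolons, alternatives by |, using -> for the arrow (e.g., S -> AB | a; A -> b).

No ε-productions.
After unit-elimination: S -> Zb | bc; G -> b | cSc; Z -> b | cZ | cSc.
TERM: introduce B -> b, A -> c and substitute in every rule of length ≥2.
BIN: G -> ASA becomes G -> AC, C -> SA; Z -> ASA becomes Z -> AD, D -> SA.
Drop unreachable/unproductive: G.

S -> BA | ZB; A -> c; B -> b; D -> SA; Z -> b | AD | AZ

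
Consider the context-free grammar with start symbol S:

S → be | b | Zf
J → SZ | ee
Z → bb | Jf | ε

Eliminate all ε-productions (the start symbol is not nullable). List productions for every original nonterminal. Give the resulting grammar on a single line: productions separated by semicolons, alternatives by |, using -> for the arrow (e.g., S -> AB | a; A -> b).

Nullable set: {Z}.
S -> Zf: Z nullable, giving Zf | f.
J -> SZ: Z nullable, giving S | SZ.
Drop Z -> ε.
Unchanged (no nullable symbols): S -> b; S -> be; J -> ee; Z -> Jf; Z -> bb.

S -> b | f | Zf | be; J -> S | SZ | ee; Z -> Jf | bb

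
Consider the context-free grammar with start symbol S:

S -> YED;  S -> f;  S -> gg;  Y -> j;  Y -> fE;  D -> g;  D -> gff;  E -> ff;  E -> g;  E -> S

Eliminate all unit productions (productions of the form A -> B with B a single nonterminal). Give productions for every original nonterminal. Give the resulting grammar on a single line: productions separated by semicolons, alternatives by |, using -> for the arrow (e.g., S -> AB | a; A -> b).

S -> f | gg | YED; D -> g | gff; E -> f | g | ff | gg | YED; Y -> j | fE

Unit productions: E->S.
Unit pairs (A ⇒* B via units): (E,S).
S: inherits non-unit rules of {S} → YED | f | gg.
D: inherits non-unit rules of {D} → g | gff.
E: inherits non-unit rules of {E, S} → YED | f | ff | g | gg.
Y: inherits non-unit rules of {Y} → fE | j.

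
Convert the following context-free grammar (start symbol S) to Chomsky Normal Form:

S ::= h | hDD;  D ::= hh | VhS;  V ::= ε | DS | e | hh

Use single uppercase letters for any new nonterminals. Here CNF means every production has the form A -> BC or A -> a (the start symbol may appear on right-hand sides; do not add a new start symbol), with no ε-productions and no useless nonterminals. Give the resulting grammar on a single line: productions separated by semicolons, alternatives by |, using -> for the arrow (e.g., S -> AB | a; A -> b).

Nullable: {V}; after ε-elimination: S -> h | hDD; D -> hS | hh | VhS; V -> e | DS | hh.
No unit productions to eliminate.
TERM: introduce A -> h and substitute in every rule of length ≥2.
BIN: D -> VAS becomes D -> VB, B -> AS; S -> ADD becomes S -> AC, C -> DD.

S -> h | AC; A -> h; B -> AS; C -> DD; D -> AA | AS | VB; V -> e | AA | DS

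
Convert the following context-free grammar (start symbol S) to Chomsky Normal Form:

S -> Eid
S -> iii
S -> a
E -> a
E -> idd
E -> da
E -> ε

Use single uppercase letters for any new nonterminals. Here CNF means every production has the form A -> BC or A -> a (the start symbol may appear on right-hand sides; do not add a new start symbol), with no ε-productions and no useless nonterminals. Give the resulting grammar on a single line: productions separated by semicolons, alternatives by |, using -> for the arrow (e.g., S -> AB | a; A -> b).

Nullable: {E}; after ε-elimination: S -> a | id | Eid | iii; E -> a | da | idd.
No unit productions to eliminate.
TERM: introduce B -> a, A -> d, C -> i and substitute in every rule of length ≥2.
BIN: E -> CAA becomes E -> CD, D -> AA; S -> CCC becomes S -> CF, F -> CC; S -> ECA becomes S -> EG, G -> CA.

S -> a | CA | CF | EG; A -> d; B -> a; C -> i; D -> AA; E -> a | AB | CD; F -> CC; G -> CA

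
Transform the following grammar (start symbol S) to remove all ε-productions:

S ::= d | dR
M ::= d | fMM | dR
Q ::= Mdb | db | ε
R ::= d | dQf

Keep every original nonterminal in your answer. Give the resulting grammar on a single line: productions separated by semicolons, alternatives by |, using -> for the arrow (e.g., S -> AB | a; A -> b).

Nullable set: {Q}.
Drop Q -> ε.
R -> dQf: Q nullable, giving dQf | df.
Unchanged (no nullable symbols): S -> d; S -> dR; M -> d; M -> dR; M -> fMM; Q -> Mdb; Q -> db; R -> d.

S -> d | dR; M -> d | dR | fMM; Q -> db | Mdb; R -> d | df | dQf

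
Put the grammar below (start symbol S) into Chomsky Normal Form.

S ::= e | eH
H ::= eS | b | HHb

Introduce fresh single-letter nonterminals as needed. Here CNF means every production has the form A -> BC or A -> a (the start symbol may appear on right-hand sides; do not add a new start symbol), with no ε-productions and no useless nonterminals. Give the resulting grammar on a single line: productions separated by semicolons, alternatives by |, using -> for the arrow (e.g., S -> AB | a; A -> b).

S -> e | BH; A -> b; B -> e; C -> HA; H -> b | BS | HC

No ε-productions.
No unit productions to eliminate.
TERM: introduce A -> b, B -> e and substitute in every rule of length ≥2.
BIN: H -> HHA becomes H -> HC, C -> HA.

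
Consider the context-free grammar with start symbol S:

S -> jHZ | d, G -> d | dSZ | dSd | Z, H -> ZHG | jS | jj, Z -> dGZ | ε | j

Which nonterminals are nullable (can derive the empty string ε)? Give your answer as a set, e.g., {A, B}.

{G, Z}

Directly nullable (have an ε-rule): {Z}.
G is nullable via G -> Z (every symbol on the right is already known nullable).
Not nullable: H, S — each has a terminal in every rule's right-hand side or depends on a non-nullable symbol.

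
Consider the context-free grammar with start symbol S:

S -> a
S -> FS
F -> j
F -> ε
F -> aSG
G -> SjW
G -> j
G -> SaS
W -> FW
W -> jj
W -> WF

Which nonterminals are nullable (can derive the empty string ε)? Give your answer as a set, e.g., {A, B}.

{F}

Directly nullable (have an ε-rule): {F}.
Not nullable: G, S, W — each has a terminal in every rule's right-hand side or depends on a non-nullable symbol.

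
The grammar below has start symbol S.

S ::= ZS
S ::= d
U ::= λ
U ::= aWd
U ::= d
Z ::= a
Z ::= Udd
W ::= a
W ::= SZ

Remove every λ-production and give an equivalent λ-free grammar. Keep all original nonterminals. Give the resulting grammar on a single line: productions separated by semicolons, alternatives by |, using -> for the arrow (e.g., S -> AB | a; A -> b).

S -> d | ZS; U -> d | aWd; W -> a | SZ; Z -> a | dd | Udd

Nullable set: {U}.
Drop U -> λ.
Z -> Udd: U nullable, giving Udd | dd.
Unchanged (no nullable symbols): S -> ZS; S -> d; U -> aWd; U -> d; W -> SZ; W -> a; Z -> a.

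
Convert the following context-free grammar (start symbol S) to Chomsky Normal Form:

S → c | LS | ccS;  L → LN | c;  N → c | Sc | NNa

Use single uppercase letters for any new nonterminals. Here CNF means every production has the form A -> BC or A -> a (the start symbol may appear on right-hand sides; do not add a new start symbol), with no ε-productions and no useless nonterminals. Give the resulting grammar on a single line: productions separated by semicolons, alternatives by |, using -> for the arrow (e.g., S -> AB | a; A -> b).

No ε-productions.
No unit productions to eliminate.
TERM: introduce A -> a, B -> c and substitute in every rule of length ≥2.
BIN: N -> NNA becomes N -> NC, C -> NA; S -> BBS becomes S -> BD, D -> BS.

S -> c | BD | LS; A -> a; B -> c; C -> NA; D -> BS; L -> c | LN; N -> c | NC | SB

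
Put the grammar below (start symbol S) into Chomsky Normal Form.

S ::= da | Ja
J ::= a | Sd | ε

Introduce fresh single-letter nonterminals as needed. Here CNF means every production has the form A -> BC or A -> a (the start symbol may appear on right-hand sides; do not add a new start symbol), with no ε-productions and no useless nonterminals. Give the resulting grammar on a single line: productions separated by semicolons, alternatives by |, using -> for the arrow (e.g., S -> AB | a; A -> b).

S -> a | AB | JB; A -> d; B -> a; J -> a | SA

Nullable: {J}; after ε-elimination: S -> a | Ja | da; J -> a | Sd.
No unit productions to eliminate.
TERM: introduce B -> a, A -> d and substitute in every rule of length ≥2.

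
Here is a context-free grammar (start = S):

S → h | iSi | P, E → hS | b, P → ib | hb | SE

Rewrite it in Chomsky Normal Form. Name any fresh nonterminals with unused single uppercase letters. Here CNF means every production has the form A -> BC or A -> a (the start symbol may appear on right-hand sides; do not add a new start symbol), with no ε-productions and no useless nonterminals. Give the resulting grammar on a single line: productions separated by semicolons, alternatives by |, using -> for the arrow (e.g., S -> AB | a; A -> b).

S -> h | AB | CB | CD | SE; A -> h; B -> b; C -> i; D -> SC; E -> b | AS

No ε-productions.
After unit-elimination: S -> h | SE | hb | ib | iSi; E -> b | hS; P -> SE | hb | ib.
TERM: introduce B -> b, A -> h, C -> i and substitute in every rule of length ≥2.
BIN: S -> CSC becomes S -> CD, D -> SC.
Drop unreachable/unproductive: P.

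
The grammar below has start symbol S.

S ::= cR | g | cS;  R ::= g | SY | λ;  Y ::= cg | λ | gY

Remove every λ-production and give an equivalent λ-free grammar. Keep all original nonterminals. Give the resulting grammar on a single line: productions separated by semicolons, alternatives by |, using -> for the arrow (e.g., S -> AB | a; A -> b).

S -> c | g | cR | cS; R -> S | g | SY; Y -> g | cg | gY

Nullable set: {R, Y}.
S -> cR: R nullable, giving c | cR.
Drop R -> λ.
R -> SY: Y nullable, giving S | SY.
Drop Y -> λ.
Y -> gY: Y nullable, giving g | gY.
Unchanged (no nullable symbols): S -> cS; S -> g; R -> g; Y -> cg.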